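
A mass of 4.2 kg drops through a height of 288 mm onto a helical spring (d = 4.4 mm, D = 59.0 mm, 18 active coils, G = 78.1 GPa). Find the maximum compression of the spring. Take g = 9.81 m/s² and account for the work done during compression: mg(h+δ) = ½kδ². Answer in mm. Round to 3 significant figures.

202 mm

k = Gd⁴/(8D³N_a) = (78.1×10³)(4.4⁴)/(8·59.0³·18) = 0.98979 N/mm
W = mg = 4.2 × 9.81 = 41.202 N
½kδ² − Wδ − Wh = 0 → δ = (W + √(W² + 2kWh))/k
δ = (41.202 + √(1697.6 + 23490.1))/0.98979 = (41.202 + 158.71)/0.98979 = 201.97 mm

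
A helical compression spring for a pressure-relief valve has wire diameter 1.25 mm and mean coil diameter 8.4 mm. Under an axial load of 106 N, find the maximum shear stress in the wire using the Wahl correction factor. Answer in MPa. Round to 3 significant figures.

1420 MPa

Spring index C = D/d = 8.4/1.25 = 6.7200
K_W = (4C−1)/(4C−4) + 0.615/C = 25.880/22.880 + 0.0915 = 1.2226
τ₀ = 8FD/(πd³) = 8·106·8.4/(π·1.25³) = 7123.2/6.1359 = 1160.9 MPa
τ_max = K·τ₀ = 1.2226 × 1160.9 = 1419.4 MPa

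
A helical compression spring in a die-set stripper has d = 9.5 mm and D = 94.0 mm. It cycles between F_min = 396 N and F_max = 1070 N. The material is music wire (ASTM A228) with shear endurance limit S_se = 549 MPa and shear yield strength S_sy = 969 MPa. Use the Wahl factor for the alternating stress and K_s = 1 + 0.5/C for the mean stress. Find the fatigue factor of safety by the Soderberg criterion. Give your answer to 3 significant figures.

2.39

C = D/d = 94.0/9.5 = 9.8947; K_W = (4C−1)/(4C−4)+0.615/C = 1.1465; K_s = 1+0.5/C = 1.0505
F_a = (F_max−F_min)/2 = 337 N; F_m = (F_max+F_min)/2 = 733 N
τ_a = K_W·8F_aD/(πd³) = 1.1465 × 94.086 = 107.87 MPa
τ_m = K_s·8F_mD/(πd³) = 1.0505 × 204.64 = 214.99 MPa
Soderberg: 1/n_f = τ_a/S_se + τ_m/S_sy = 107.87/549 + 214.99/969 = 0.19648 + 0.22186 = 0.41834
n_f = 1/0.41834 = 2.39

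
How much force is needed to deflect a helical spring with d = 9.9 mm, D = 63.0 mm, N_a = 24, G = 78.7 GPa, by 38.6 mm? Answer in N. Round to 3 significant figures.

k = Gd⁴/(8D³N_a) = (78.7×10³)(9.9⁴)/(8·63.0³·24) = 15.747 N/mm
F = k·δ = 15.747 × 38.6 = 607.83 N

608 N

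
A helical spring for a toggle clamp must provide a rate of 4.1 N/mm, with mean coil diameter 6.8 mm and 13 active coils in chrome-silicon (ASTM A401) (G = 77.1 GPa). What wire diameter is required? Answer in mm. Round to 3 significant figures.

d = (8D³N_a·k / G)^(1/4) = (8·6.8³·13·4.1 / (77.1×10³))^0.25
  = (1.739)^0.25 = 1.1483 mm

1.15 mm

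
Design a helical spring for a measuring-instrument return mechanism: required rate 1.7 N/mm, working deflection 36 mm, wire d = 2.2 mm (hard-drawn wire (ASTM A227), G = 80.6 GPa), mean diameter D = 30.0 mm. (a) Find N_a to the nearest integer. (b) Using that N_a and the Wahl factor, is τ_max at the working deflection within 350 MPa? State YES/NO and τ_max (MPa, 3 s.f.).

N_a = Gd⁴/(8D³k) = (80.6×10³)(2.2⁴)/(8·30.0³·1.7) = 5.142 → N_a = 5
Actual rate k = Gd⁴/(8D³·5) = 1.7482 N/mm
Working load F = kδ = 1.7482·36 = 62.937 N
C = 30.0/2.2 = 13.6364; K_W = (4C−1)/(4C−4)+0.615/C = 1.1045
τ_max = K_W·8FD/(πd³) = 1.1045·451.54 = 498.71 MPa
τ_max > 350 MPa → exceeds allowable

(a) 5 coils; (b) NO, τ_max = 499 MPa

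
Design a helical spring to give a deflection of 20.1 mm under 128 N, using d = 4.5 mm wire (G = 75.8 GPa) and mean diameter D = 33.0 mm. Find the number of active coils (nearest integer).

Required rate k = F/δ = 128/20.1 = 6.3682 N/mm
N_a = Gd⁴/(8D³k) = (75.8×10³ × 4.5⁴)/(8 × 33.0³ × 6.3682)
    = 3.10827e+07 / 1.83082e+06 = 16.98 → 17 coils

17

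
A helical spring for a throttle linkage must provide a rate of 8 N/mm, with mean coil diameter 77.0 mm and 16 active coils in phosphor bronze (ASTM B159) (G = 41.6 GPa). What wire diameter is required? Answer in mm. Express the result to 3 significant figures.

10.3 mm

d = (8D³N_a·k / G)^(1/4) = (8·77.0³·16·8 / (41.6×10³))^0.25
  = (11238)^0.25 = 10.2960 mm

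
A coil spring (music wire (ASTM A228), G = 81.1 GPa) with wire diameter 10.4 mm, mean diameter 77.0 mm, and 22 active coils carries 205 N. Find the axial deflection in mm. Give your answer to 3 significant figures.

17.4 mm

k = Gd⁴/(8D³N_a) = (81.1×10³)(10.4⁴)/(8·77.0³·22) = 11.808 N/mm
δ = F/k = 205 / 11.808 = 17.361 mm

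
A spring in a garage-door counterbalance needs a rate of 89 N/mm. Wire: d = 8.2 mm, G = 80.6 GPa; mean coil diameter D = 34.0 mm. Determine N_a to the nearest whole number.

N_a = Gd⁴/(8D³k) = (80.6×10³ × 8.2⁴)/(8 × 34.0³ × 89)
    = 3.6441e+08 / 2.79844e+07 = 13.02 → 13 coils

13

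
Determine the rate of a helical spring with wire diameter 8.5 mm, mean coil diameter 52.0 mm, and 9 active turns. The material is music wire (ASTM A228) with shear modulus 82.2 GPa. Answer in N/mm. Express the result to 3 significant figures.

42.4 N/mm

k = Gd⁴/(8D³N_a) = (82.2×10³ × 8.5⁴) / (8 × 52.0³ × 9)
  = 4.29089e+08 / 1.01238e+07 = 42.384 N/mm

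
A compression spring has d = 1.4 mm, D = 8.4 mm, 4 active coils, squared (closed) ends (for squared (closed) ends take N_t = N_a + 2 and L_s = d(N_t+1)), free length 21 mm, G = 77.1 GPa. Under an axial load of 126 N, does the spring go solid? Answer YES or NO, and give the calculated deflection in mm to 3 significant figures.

k = Gd⁴/(8D³N_a) = (77.1×10³)(1.4⁴)/(8·8.4³·4) = 15.616 N/mm
N_t = 6; L_s = 1.4·7 = 9.8 mm; δ_solid = L₀ − L_s = 21 − 9.8 = 11.2 mm
δ = F/k = 126/15.616 = 8.0685 mm
δ < δ_solid → spring does not go solid

NO, δ = 8.07 mm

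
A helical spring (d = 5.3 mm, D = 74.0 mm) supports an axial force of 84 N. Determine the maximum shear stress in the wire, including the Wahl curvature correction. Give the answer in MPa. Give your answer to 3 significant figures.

117 MPa

Spring index C = D/d = 74.0/5.3 = 13.9623
K_W = (4C−1)/(4C−4) + 0.615/C = 54.849/51.849 + 0.0440 = 1.1019
τ₀ = 8FD/(πd³) = 8·84·74.0/(π·5.3³) = 49728/467.71 = 106.32 MPa
τ_max = K·τ₀ = 1.1019 × 106.32 = 117.16 MPa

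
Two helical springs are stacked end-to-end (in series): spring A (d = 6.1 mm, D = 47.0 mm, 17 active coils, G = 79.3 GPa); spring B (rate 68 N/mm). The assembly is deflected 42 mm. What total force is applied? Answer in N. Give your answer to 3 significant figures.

293 N

k_A = Gd⁴/(8D³N_a) = (79.3×10³)(6.1⁴)/(8·47.0³·17) = 7.7761 N/mm
Series: 1/k_eq = 1/7.7761 + 1/68 = 0.14331; k_eq = 6.9781 N/mm
F = k_eq·δ = 6.9781·42 = 293.08 N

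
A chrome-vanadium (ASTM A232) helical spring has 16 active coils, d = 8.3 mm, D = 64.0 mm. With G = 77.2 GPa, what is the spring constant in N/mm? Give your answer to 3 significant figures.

k = Gd⁴/(8D³N_a) = (77.2×10³ × 8.3⁴) / (8 × 64.0³ × 16)
  = 3.66378e+08 / 3.35544e+07 = 10.919 N/mm

10.9 N/mm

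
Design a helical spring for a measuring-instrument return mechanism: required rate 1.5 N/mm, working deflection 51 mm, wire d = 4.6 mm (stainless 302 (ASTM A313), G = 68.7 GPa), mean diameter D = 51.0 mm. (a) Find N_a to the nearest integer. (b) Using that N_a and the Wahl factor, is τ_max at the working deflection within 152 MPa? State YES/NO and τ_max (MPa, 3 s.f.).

(a) 19 coils; (b) YES, τ_max = 117 MPa

N_a = Gd⁴/(8D³k) = (68.7×10³)(4.6⁴)/(8·51.0³·1.5) = 19.32 → N_a = 19
Actual rate k = Gd⁴/(8D³·19) = 1.5256 N/mm
Working load F = kδ = 1.5256·51 = 77.804 N
C = 51.0/4.6 = 11.0870; K_W = (4C−1)/(4C−4)+0.615/C = 1.1298
τ_max = K_W·8FD/(πd³) = 1.1298·103.81 = 117.29 MPa
τ_max ≤ 152 MPa → acceptable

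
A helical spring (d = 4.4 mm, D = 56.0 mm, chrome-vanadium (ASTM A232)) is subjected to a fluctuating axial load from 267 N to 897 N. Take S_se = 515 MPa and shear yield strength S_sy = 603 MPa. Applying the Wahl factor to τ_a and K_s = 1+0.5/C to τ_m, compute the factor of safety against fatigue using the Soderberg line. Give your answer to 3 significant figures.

C = D/d = 56.0/4.4 = 12.7273; K_W = (4C−1)/(4C−4)+0.615/C = 1.1123; K_s = 1+0.5/C = 1.0393
F_a = (F_max−F_min)/2 = 315 N; F_m = (F_max+F_min)/2 = 582 N
τ_a = K_W·8F_aD/(πd³) = 1.1123 × 527.33 = 586.53 MPa
τ_m = K_s·8F_mD/(πd³) = 1.0393 × 974.3 = 1012.6 MPa
Soderberg: 1/n_f = τ_a/S_se + τ_m/S_sy = 586.53/515 + 1012.6/603 = 1.13890 + 1.67923 = 2.8181
n_f = 1/2.8181 = 0.3548

0.355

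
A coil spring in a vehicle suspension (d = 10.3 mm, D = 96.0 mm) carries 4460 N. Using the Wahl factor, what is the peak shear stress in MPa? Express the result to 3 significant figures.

Spring index C = D/d = 96.0/10.3 = 9.3204
K_W = (4C−1)/(4C−4) + 0.615/C = 36.282/33.282 + 0.0660 = 1.1561
τ₀ = 8FD/(πd³) = 8·4460·96.0/(π·10.3³) = 3.42528e+06/3432.9 = 997.78 MPa
τ_max = K·τ₀ = 1.1561 × 997.78 = 1153.6 MPa

1150 MPa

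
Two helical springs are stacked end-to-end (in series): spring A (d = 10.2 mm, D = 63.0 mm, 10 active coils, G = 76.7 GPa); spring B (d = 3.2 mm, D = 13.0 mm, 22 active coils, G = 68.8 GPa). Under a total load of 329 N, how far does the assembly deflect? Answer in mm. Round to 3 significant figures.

25.6 mm

k_A = Gd⁴/(8D³N_a) = (76.7×10³)(10.2⁴)/(8·63.0³·10) = 41.503 N/mm
k_B = Gd⁴/(8D³N_a) = (68.8×10³)(3.2⁴)/(8·13.0³·22) = 18.657 N/mm
Series: 1/k_eq = 1/41.503 + 1/18.657 = 0.077693; k_eq = 12.871 N/mm
δ = F/k_eq = 329/12.871 = 25.561 mm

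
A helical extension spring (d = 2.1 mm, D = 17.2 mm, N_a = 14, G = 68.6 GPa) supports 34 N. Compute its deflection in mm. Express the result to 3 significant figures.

14.5 mm

k = Gd⁴/(8D³N_a) = (68.6×10³)(2.1⁴)/(8·17.2³·14) = 2.341 N/mm
δ = F/k = 34 / 2.341 = 14.524 mm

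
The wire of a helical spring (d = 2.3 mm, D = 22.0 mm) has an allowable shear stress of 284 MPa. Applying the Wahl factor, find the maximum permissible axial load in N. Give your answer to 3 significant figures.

C = D/d = 22.0/2.3 = 9.5652
K_W = (4C−1)/(4C−4) + 0.615/C = 37.261/34.261 + 0.0643 = 1.1519
τ_max = K·8FD/(πd³) → F_max = τ_allow·πd³/(8DK)
F_max = 284·π·2.3³/(8·22.0·1.1519) = 10856/202.73 = 53.548 N

53.5 N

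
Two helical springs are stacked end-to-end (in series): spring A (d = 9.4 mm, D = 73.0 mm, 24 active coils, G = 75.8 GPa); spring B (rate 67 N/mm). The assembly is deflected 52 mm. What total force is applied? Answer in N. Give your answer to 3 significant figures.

k_A = Gd⁴/(8D³N_a) = (75.8×10³)(9.4⁴)/(8·73.0³·24) = 7.9234 N/mm
Series: 1/k_eq = 1/7.9234 + 1/67 = 0.14113; k_eq = 7.0855 N/mm
F = k_eq·δ = 7.0855·52 = 368.44 N

368 N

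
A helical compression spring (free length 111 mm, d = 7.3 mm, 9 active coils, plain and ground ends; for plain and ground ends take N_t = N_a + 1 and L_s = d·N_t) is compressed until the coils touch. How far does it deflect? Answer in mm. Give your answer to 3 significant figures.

N_t = 10; L_s = 7.3·10 = 73 mm
δ_solid = L₀ − L_s = 111 − 73 = 38 mm

38.0 mm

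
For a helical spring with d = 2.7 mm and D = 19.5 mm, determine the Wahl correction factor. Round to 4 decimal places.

1.2057

C = D/d = 19.5/2.7 = 7.2222
K_W = (4C−1)/(4C−4) + 0.615/C = 27.889/24.889 + 0.0852 = 1.2057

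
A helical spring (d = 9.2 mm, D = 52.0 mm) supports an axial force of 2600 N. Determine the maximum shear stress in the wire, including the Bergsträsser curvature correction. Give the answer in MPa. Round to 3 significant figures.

Spring index C = D/d = 52.0/9.2 = 5.6522
K_B = (4C+2)/(4C−3) = 24.609/19.609 = 1.2550
τ₀ = 8FD/(πd³) = 8·2600·52.0/(π·9.2³) = 1.0816e+06/2446.3 = 442.13 MPa
τ_max = K·τ₀ = 1.2550 × 442.13 = 554.87 MPa

555 MPa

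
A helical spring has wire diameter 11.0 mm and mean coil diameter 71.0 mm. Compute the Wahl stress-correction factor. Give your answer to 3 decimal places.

C = D/d = 71.0/11.0 = 6.4545
K_W = (4C−1)/(4C−4) + 0.615/C = 24.818/21.818 + 0.0953 = 1.2328

1.233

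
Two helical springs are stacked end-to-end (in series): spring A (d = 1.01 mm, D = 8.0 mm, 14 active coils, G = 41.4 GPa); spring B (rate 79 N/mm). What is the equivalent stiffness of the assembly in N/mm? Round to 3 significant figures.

0.744 N/mm

k_A = Gd⁴/(8D³N_a) = (41.4×10³)(1.01⁴)/(8·8.0³·14) = 0.75127 N/mm
Series: 1/k_eq = 1/0.75127 + 1/79 = 1.3437; k_eq = 0.7442 N/mm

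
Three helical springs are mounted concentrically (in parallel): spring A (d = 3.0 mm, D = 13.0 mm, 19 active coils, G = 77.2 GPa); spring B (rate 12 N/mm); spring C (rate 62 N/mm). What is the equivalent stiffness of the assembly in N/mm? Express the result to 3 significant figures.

92.7 N/mm

k_A = Gd⁴/(8D³N_a) = (77.2×10³)(3.0⁴)/(8·13.0³·19) = 18.725 N/mm
Parallel: k_eq = 18.725 + 12 + 62 = 92.725 N/mm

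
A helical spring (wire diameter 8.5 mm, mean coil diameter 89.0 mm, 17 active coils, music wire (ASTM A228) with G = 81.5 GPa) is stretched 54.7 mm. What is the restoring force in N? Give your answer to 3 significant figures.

k = Gd⁴/(8D³N_a) = (81.5×10³)(8.5⁴)/(8·89.0³·17) = 4.4374 N/mm
F = k·δ = 4.4374 × 54.7 = 242.72 N

243 N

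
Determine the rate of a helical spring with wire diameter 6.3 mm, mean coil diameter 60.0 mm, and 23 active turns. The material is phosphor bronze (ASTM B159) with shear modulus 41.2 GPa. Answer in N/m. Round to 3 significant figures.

1630 N/m

k = Gd⁴/(8D³N_a) = (41.2×10³ × 6.3⁴) / (8 × 60.0³ × 23)
  = 6.49022e+07 / 3.9744e+07 = 1.633 N/mm = 1633 N/m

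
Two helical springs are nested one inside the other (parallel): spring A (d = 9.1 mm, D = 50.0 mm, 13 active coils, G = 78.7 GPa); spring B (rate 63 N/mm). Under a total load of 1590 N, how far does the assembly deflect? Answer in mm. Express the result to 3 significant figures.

15.2 mm

k_A = Gd⁴/(8D³N_a) = (78.7×10³)(9.1⁴)/(8·50.0³·13) = 41.514 N/mm
Parallel: k_eq = 41.514 + 63 = 104.51 N/mm
δ = F/k_eq = 1590/104.51 = 15.213 mm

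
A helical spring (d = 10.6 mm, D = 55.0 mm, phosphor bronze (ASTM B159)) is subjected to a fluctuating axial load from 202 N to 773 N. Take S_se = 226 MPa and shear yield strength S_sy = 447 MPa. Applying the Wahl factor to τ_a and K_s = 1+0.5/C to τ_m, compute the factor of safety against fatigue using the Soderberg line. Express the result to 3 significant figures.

C = D/d = 55.0/10.6 = 5.1887; K_W = (4C−1)/(4C−4)+0.615/C = 1.2976; K_s = 1+0.5/C = 1.0964
F_a = (F_max−F_min)/2 = 285.5 N; F_m = (F_max+F_min)/2 = 487.5 N
τ_a = K_W·8F_aD/(πd³) = 1.2976 × 33.573 = 43.564 MPa
τ_m = K_s·8F_mD/(πd³) = 1.0964 × 57.327 = 62.851 MPa
Soderberg: 1/n_f = τ_a/S_se + τ_m/S_sy = 43.564/226 + 62.851/447 = 0.19276 + 0.14061 = 0.33337
n_f = 1/0.33337 = 3

3.00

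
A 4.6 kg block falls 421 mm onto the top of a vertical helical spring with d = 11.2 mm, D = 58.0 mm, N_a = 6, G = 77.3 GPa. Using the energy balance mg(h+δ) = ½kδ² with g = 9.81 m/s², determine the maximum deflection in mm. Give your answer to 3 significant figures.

k = Gd⁴/(8D³N_a) = (77.3×10³)(11.2⁴)/(8·58.0³·6) = 129.88 N/mm
W = mg = 4.6 × 9.81 = 45.126 N
½kδ² − Wδ − Wh = 0 → δ = (W + √(W² + 2kWh))/k
δ = (45.126 + √(2036.4 + 4.93475e+06))/129.88 = (45.126 + 2221.9)/129.88 = 17.455 mm

17.5 mm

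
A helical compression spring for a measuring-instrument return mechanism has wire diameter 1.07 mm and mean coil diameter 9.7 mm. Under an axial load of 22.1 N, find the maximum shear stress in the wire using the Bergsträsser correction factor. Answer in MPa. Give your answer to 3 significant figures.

Spring index C = D/d = 9.7/1.07 = 9.0654
K_B = (4C+2)/(4C−3) = 38.262/33.262 = 1.1503
τ₀ = 8FD/(πd³) = 8·22.1·9.7/(π·1.07³) = 1714.96/3.8486 = 445.61 MPa
τ_max = K·τ₀ = 1.1503 × 445.61 = 512.59 MPa

513 MPa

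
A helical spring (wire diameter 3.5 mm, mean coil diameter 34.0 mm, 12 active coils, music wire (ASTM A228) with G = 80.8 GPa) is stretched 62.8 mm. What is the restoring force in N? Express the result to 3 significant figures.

k = Gd⁴/(8D³N_a) = (80.8×10³)(3.5⁴)/(8·34.0³·12) = 3.2135 N/mm
F = k·δ = 3.2135 × 62.8 = 201.81 N

202 N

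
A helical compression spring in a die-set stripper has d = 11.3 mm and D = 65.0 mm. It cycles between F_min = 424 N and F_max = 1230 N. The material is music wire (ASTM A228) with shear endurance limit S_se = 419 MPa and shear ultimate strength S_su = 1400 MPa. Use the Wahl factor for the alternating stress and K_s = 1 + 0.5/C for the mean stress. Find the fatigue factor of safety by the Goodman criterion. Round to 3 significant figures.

C = D/d = 65.0/11.3 = 5.7522; K_W = (4C−1)/(4C−4)+0.615/C = 1.2647; K_s = 1+0.5/C = 1.0869
F_a = (F_max−F_min)/2 = 403 N; F_m = (F_max+F_min)/2 = 827 N
τ_a = K_W·8F_aD/(πd³) = 1.2647 × 46.23 = 58.469 MPa
τ_m = K_s·8F_mD/(πd³) = 1.0869 × 94.869 = 103.12 MPa
Goodman: 1/n_f = τ_a/S_se + τ_m/S_su = 58.469/419 + 103.12/1400 = 0.13954 + 0.07365 = 0.2132
n_f = 1/0.2132 = 4.69

4.69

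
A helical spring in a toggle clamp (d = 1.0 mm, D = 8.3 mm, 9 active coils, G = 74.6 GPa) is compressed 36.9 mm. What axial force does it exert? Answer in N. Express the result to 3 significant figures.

66.9 N

k = Gd⁴/(8D³N_a) = (74.6×10³)(1.0⁴)/(8·8.3³·9) = 1.8121 N/mm
F = k·δ = 1.8121 × 36.9 = 66.865 N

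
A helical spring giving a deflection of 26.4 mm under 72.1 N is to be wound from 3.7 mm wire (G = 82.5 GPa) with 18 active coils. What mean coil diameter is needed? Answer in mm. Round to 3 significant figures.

Required rate k = F/δ = 72.1/26.4 = 2.7311 N/mm
D = (Gd⁴/(8N_a·k))^(1/3) = (82.5×10³·3.7⁴/(8·18·2.7311))^(1/3)
  = (39315.8)^(1/3) = 34.0034 mm

34.0 mm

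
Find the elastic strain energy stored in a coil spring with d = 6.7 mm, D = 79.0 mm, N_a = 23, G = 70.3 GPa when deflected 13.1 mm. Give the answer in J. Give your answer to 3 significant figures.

0.134 J

k = Gd⁴/(8D³N_a) = (70.3×10³)(6.7⁴)/(8·79.0³·23) = 1.5615 N/mm
U = ½kδ² = 0.5 × 1.5615 × 13.1² = 133.99 N·mm = 0.13399 J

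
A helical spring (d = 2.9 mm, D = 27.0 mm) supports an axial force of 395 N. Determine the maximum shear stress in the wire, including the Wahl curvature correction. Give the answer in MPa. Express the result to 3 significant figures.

Spring index C = D/d = 27.0/2.9 = 9.3103
K_W = (4C−1)/(4C−4) + 0.615/C = 36.241/33.241 + 0.0661 = 1.1563
τ₀ = 8FD/(πd³) = 8·395·27.0/(π·2.9³) = 85320/76.62 = 1113.5 MPa
τ_max = K·τ₀ = 1.1563 × 1113.5 = 1287.6 MPa

1290 MPa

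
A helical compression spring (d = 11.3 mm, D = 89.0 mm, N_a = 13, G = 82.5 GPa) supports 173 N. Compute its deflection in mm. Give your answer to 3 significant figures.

9.43 mm

k = Gd⁴/(8D³N_a) = (82.5×10³)(11.3⁴)/(8·89.0³·13) = 18.347 N/mm
δ = F/k = 173 / 18.347 = 9.4293 mm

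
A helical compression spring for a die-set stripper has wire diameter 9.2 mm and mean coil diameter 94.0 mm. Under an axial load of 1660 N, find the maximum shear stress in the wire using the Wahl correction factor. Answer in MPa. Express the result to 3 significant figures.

583 MPa

Spring index C = D/d = 94.0/9.2 = 10.2174
K_W = (4C−1)/(4C−4) + 0.615/C = 39.870/36.870 + 0.0602 = 1.1416
τ₀ = 8FD/(πd³) = 8·1660·94.0/(π·9.2³) = 1.24832e+06/2446.3 = 510.28 MPa
τ_max = K·τ₀ = 1.1416 × 510.28 = 582.52 MPa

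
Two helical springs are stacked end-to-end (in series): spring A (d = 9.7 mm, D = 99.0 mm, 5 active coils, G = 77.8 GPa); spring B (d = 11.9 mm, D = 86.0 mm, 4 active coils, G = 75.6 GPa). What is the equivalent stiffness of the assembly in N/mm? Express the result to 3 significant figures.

k_A = Gd⁴/(8D³N_a) = (77.8×10³)(9.7⁴)/(8·99.0³·5) = 17.746 N/mm
k_B = Gd⁴/(8D³N_a) = (75.6×10³)(11.9⁴)/(8·86.0³·4) = 74.484 N/mm
Series: 1/k_eq = 1/17.746 + 1/74.484 = 0.069776; k_eq = 14.332 N/mm

14.3 N/mm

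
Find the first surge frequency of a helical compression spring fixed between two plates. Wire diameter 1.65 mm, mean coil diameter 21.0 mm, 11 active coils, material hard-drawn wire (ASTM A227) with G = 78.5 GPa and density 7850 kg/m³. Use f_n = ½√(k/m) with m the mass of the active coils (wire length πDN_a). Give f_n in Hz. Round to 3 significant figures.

k = Gd⁴/(8D³N_a) = (78.5×10³)(1.65⁴)/(8·21.0³·11) = 0.71395 N/mm = 713.95 N/m
Wire length L = πDN_a = π·21.0·11 = 725.71 mm
m = ρ·(πd²/4)·L = 7850 × 2.1382×10⁻⁶ m² × 0.72571 m = 0.012181 kg
f_n = ½√(k/m) = 0.5·√(713.95/0.012181) = 0.5·√(58611) = 121.05 Hz

121 Hz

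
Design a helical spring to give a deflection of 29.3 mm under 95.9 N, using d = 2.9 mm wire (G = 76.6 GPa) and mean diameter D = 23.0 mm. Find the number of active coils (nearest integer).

17

Required rate k = F/δ = 95.9/29.3 = 3.273 N/mm
N_a = Gd⁴/(8D³k) = (76.6×10³ × 2.9⁴)/(8 × 23.0³ × 3.273)
    = 5.41777e+06 / 318584 = 17.01 → 17 coils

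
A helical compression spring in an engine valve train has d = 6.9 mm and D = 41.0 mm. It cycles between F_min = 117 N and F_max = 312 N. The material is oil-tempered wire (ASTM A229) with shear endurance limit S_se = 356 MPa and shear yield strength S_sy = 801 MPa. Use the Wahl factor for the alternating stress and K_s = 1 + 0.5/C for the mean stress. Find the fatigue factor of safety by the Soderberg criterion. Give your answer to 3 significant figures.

C = D/d = 41.0/6.9 = 5.9420; K_W = (4C−1)/(4C−4)+0.615/C = 1.2553; K_s = 1+0.5/C = 1.0841
F_a = (F_max−F_min)/2 = 97.5 N; F_m = (F_max+F_min)/2 = 214.5 N
τ_a = K_W·8F_aD/(πd³) = 1.2553 × 30.987 = 38.897 MPa
τ_m = K_s·8F_mD/(πd³) = 1.0841 × 68.172 = 73.908 MPa
Soderberg: 1/n_f = τ_a/S_se + τ_m/S_sy = 38.897/356 + 73.908/801 = 0.10926 + 0.09227 = 0.20153
n_f = 1/0.20153 = 4.962

4.96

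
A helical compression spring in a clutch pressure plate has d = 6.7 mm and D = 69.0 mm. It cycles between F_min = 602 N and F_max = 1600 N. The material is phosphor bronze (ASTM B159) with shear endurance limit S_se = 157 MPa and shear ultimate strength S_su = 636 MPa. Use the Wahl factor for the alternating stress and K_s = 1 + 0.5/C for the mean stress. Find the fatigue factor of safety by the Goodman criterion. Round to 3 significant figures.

C = D/d = 69.0/6.7 = 10.2985; K_W = (4C−1)/(4C−4)+0.615/C = 1.1404; K_s = 1+0.5/C = 1.0486
F_a = (F_max−F_min)/2 = 499 N; F_m = (F_max+F_min)/2 = 1101 N
τ_a = K_W·8F_aD/(πd³) = 1.1404 × 291.52 = 332.44 MPa
τ_m = K_s·8F_mD/(πd³) = 1.0486 × 643.21 = 674.44 MPa
Goodman: 1/n_f = τ_a/S_se + τ_m/S_su = 332.44/157 + 674.44/636 = 2.11745 + 1.06044 = 3.1779
n_f = 1/3.1779 = 0.3147

0.315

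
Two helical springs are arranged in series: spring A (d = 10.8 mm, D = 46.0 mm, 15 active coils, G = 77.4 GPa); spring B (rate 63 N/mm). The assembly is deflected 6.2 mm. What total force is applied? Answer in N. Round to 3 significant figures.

k_A = Gd⁴/(8D³N_a) = (77.4×10³)(10.8⁴)/(8·46.0³·15) = 90.153 N/mm
Series: 1/k_eq = 1/90.153 + 1/63 = 0.026965; k_eq = 37.085 N/mm
F = k_eq·δ = 37.085·6.2 = 229.93 N

230 N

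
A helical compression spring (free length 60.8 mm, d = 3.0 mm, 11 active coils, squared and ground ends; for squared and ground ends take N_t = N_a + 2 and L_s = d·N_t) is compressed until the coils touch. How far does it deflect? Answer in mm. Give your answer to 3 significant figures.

N_t = 13; L_s = 3.0·13 = 39 mm
δ_solid = L₀ − L_s = 60.8 − 39 = 21.8 mm

21.8 mm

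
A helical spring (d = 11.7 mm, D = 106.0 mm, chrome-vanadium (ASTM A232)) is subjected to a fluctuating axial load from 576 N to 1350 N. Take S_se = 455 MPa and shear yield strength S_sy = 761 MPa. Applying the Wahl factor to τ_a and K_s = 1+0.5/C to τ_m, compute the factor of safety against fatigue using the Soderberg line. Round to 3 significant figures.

C = D/d = 106.0/11.7 = 9.0598; K_W = (4C−1)/(4C−4)+0.615/C = 1.1609; K_s = 1+0.5/C = 1.0552
F_a = (F_max−F_min)/2 = 387 N; F_m = (F_max+F_min)/2 = 963 N
τ_a = K_W·8F_aD/(πd³) = 1.1609 × 65.223 = 75.719 MPa
τ_m = K_s·8F_mD/(πd³) = 1.0552 × 162.3 = 171.26 MPa
Soderberg: 1/n_f = τ_a/S_se + τ_m/S_sy = 75.719/455 + 171.26/761 = 0.16642 + 0.22504 = 0.39146
n_f = 1/0.39146 = 2.555

2.55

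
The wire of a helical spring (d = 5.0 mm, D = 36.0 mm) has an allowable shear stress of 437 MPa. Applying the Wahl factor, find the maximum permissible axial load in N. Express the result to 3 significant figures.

494 N

C = D/d = 36.0/5.0 = 7.2000
K_W = (4C−1)/(4C−4) + 0.615/C = 27.800/24.800 + 0.0854 = 1.2064
τ_max = K·8FD/(πd³) → F_max = τ_allow·πd³/(8DK)
F_max = 437·π·5.0³/(8·36.0·1.2064) = 1.7161e+05/347.44 = 493.93 N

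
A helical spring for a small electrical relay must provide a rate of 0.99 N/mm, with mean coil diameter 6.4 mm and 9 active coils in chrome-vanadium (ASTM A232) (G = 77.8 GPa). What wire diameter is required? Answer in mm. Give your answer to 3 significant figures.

0.700 mm

d = (8D³N_a·k / G)^(1/4) = (8·6.4³·9·0.99 / (77.8×10³))^0.25
  = (0.24018)^0.25 = 0.7001 mm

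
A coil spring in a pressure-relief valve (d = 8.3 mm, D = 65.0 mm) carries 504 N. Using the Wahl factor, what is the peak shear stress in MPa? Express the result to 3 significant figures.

Spring index C = D/d = 65.0/8.3 = 7.8313
K_W = (4C−1)/(4C−4) + 0.615/C = 30.325/27.325 + 0.0785 = 1.1883
τ₀ = 8FD/(πd³) = 8·504·65.0/(π·8.3³) = 262080/1796.3 = 145.9 MPa
τ_max = K·τ₀ = 1.1883 × 145.9 = 173.37 MPa

173 MPa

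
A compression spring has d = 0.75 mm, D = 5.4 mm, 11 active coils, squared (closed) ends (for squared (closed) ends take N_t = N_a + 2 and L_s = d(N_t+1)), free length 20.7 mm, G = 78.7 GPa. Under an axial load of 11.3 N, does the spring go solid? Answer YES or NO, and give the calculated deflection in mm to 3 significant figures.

k = Gd⁴/(8D³N_a) = (78.7×10³)(0.75⁴)/(8·5.4³·11) = 1.797 N/mm
N_t = 13; L_s = 0.75·14 = 10.5 mm; δ_solid = L₀ − L_s = 20.7 − 10.5 = 10.2 mm
δ = F/k = 11.3/1.797 = 6.2881 mm
δ < δ_solid → spring does not go solid

NO, δ = 6.29 mm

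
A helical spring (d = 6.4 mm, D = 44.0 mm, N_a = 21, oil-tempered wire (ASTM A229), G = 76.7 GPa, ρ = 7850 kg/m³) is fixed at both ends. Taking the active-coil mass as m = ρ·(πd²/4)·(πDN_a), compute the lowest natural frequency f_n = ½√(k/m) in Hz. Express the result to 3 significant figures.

k = Gd⁴/(8D³N_a) = (76.7×10³)(6.4⁴)/(8·44.0³·21) = 8.9918 N/mm = 8991.8 N/m
Wire length L = πDN_a = π·44.0·21 = 2902.8 mm
m = ρ·(πd²/4)·L = 7850 × 32.17×10⁻⁶ m² × 2.9028 m = 0.73306 kg
f_n = ½√(k/m) = 0.5·√(8991.8/0.73306) = 0.5·√(12266) = 55.376 Hz

55.4 Hz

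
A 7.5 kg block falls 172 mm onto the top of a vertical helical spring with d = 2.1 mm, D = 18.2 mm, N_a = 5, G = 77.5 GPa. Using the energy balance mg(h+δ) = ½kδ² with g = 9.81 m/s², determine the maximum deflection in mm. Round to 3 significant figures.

76.5 mm

k = Gd⁴/(8D³N_a) = (77.5×10³)(2.1⁴)/(8·18.2³·5) = 6.2504 N/mm
W = mg = 7.5 × 9.81 = 73.575 N
½kδ² − Wδ − Wh = 0 → δ = (W + √(W² + 2kWh))/k
δ = (73.575 + √(5413.3 + 158195))/6.2504 = (73.575 + 404.49)/6.2504 = 76.485 mm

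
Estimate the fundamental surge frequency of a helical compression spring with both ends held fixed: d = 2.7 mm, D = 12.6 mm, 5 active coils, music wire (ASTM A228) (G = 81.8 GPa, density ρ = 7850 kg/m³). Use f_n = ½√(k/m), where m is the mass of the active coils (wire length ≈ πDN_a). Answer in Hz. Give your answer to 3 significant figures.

k = Gd⁴/(8D³N_a) = (81.8×10³)(2.7⁴)/(8·12.6³·5) = 54.33 N/mm = 54330 N/m
Wire length L = πDN_a = π·12.6·5 = 197.92 mm
m = ρ·(πd²/4)·L = 7850 × 5.7256×10⁻⁶ m² × 0.19792 m = 0.0088956 kg
f_n = ½√(k/m) = 0.5·√(54330/0.0088956) = 0.5·√(6.1074e+06) = 1235.7 Hz

1240 Hz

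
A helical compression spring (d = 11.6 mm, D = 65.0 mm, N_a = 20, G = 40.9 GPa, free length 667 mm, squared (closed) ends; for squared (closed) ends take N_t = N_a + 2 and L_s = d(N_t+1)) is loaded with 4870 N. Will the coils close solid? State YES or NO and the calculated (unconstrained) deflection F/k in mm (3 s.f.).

k = Gd⁴/(8D³N_a) = (40.9×10³)(11.6⁴)/(8·65.0³·20) = 16.854 N/mm
N_t = 22; L_s = 11.6·23 = 266.8 mm; δ_solid = L₀ − L_s = 667 − 266.8 = 400.2 mm
δ = F/k = 4870/16.854 = 288.96 mm
δ < δ_solid → spring does not go solid

NO, δ = 289 mm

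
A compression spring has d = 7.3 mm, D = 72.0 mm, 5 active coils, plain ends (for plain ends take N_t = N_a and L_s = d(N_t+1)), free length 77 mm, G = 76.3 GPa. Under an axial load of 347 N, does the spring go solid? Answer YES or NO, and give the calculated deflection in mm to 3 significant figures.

NO, δ = 23.9 mm

k = Gd⁴/(8D³N_a) = (76.3×10³)(7.3⁴)/(8·72.0³·5) = 14.513 N/mm
N_t = 5; L_s = 7.3·6 = 43.8 mm; δ_solid = L₀ − L_s = 77 − 43.8 = 33.2 mm
δ = F/k = 347/14.513 = 23.91 mm
δ < δ_solid → spring does not go solid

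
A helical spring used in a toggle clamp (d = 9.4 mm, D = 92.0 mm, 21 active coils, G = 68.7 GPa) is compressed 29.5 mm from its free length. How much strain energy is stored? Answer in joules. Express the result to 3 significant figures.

1.78 J

k = Gd⁴/(8D³N_a) = (68.7×10³)(9.4⁴)/(8·92.0³·21) = 4.1001 N/mm
U = ½kδ² = 0.5 × 4.1001 × 29.5² = 1784.1 N·mm = 1.7841 J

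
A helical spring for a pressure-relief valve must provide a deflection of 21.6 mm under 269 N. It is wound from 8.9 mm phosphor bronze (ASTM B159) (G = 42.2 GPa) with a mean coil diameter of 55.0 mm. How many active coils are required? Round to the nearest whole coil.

Required rate k = F/δ = 269/21.6 = 12.454 N/mm
N_a = Gd⁴/(8D³k) = (42.2×10³ × 8.9⁴)/(8 × 55.0³ × 12.454)
    = 2.64772e+08 / 1.65759e+07 = 15.97 → 16 coils

16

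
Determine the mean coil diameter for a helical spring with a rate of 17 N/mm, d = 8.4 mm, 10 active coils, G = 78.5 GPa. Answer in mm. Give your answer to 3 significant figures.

D = (Gd⁴/(8N_a·k))^(1/3) = (78.5×10³·8.4⁴/(8·10·17))^(1/3)
  = (287374)^(1/3) = 65.9907 mm

66.0 mm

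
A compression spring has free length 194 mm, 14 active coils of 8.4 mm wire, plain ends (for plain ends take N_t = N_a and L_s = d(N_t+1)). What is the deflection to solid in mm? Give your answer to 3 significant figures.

N_t = 14; L_s = 8.4·15 = 126 mm
δ_solid = L₀ − L_s = 194 − 126 = 68 mm

68.0 mm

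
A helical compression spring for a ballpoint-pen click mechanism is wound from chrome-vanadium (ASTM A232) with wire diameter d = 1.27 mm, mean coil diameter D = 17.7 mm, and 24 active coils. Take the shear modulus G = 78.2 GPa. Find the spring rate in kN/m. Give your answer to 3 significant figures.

0.191 kN/m

k = Gd⁴/(8D³N_a) = (78.2×10³ × 1.27⁴) / (8 × 17.7³ × 24)
  = 203433 / 1.06468e+06 = 0.19107 N/mm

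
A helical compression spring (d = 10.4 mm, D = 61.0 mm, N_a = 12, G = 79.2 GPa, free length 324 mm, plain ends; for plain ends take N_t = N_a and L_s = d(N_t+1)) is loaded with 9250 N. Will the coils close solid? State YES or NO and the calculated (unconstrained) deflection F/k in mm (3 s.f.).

k = Gd⁴/(8D³N_a) = (79.2×10³)(10.4⁴)/(8·61.0³·12) = 42.52 N/mm
N_t = 12; L_s = 10.4·13 = 135.2 mm; δ_solid = L₀ − L_s = 324 − 135.2 = 188.8 mm
δ = F/k = 9250/42.52 = 217.54 mm
δ ≥ δ_solid → spring goes solid

YES, δ = 218 mm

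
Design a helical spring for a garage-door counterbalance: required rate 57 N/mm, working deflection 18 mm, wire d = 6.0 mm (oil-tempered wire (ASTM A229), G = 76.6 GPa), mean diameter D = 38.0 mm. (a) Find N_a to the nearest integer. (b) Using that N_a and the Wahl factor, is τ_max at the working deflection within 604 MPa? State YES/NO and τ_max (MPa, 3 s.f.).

N_a = Gd⁴/(8D³k) = (76.6×10³)(6.0⁴)/(8·38.0³·57) = 3.968 → N_a = 4
Actual rate k = Gd⁴/(8D³·4) = 56.537 N/mm
Working load F = kδ = 56.537·18 = 1017.7 N
C = 38.0/6.0 = 6.3333; K_W = (4C−1)/(4C−4)+0.615/C = 1.2377
τ_max = K_W·8FD/(πd³) = 1.2377·455.91 = 564.29 MPa
τ_max ≤ 604 MPa → acceptable

(a) 4 coils; (b) YES, τ_max = 564 MPa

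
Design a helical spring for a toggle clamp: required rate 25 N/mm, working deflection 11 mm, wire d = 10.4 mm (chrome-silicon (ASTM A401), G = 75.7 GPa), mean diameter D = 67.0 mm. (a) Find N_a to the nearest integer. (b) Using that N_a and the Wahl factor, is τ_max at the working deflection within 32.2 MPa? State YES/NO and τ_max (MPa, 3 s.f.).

(a) 15 coils; (b) NO, τ_max = 50.5 MPa

N_a = Gd⁴/(8D³k) = (75.7×10³)(10.4⁴)/(8·67.0³·25) = 14.72 → N_a = 15
Actual rate k = Gd⁴/(8D³·15) = 24.537 N/mm
Working load F = kδ = 24.537·11 = 269.91 N
C = 67.0/10.4 = 6.4423; K_W = (4C−1)/(4C−4)+0.615/C = 1.2333
τ_max = K_W·8FD/(πd³) = 1.2333·40.938 = 50.488 MPa
τ_max > 32.2 MPa → exceeds allowable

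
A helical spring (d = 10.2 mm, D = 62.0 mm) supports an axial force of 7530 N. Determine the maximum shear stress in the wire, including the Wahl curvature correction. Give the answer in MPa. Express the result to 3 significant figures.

1400 MPa

Spring index C = D/d = 62.0/10.2 = 6.0784
K_W = (4C−1)/(4C−4) + 0.615/C = 23.314/20.314 + 0.1012 = 1.2489
τ₀ = 8FD/(πd³) = 8·7530·62.0/(π·10.2³) = 3.73488e+06/3333.9 = 1120.3 MPa
τ_max = K·τ₀ = 1.2489 × 1120.3 = 1399.1 MPa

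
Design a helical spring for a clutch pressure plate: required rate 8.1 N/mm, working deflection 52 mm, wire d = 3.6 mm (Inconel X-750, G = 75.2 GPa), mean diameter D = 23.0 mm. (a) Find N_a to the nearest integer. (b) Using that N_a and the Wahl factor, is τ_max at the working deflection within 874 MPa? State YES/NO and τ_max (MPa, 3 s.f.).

N_a = Gd⁴/(8D³k) = (75.2×10³)(3.6⁴)/(8·23.0³·8.1) = 16.02 → N_a = 16
Actual rate k = Gd⁴/(8D³·16) = 8.1103 N/mm
Working load F = kδ = 8.1103·52 = 421.73 N
C = 23.0/3.6 = 6.3889; K_W = (4C−1)/(4C−4)+0.615/C = 1.2354
τ_max = K_W·8FD/(πd³) = 1.2354·529.42 = 654.06 MPa
τ_max ≤ 874 MPa → acceptable

(a) 16 coils; (b) YES, τ_max = 654 MPa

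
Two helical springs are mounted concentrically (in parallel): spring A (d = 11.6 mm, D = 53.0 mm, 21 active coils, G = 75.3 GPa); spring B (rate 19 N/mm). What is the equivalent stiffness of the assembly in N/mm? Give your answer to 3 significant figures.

73.5 N/mm

k_A = Gd⁴/(8D³N_a) = (75.3×10³)(11.6⁴)/(8·53.0³·21) = 54.512 N/mm
Parallel: k_eq = 54.512 + 19 = 73.512 N/mm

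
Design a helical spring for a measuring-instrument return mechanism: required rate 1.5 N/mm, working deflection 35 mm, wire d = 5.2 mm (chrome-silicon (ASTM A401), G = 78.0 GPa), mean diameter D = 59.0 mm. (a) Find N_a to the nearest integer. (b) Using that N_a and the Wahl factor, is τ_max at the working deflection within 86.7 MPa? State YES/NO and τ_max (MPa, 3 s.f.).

(a) 23 coils; (b) YES, τ_max = 63.6 MPa

N_a = Gd⁴/(8D³k) = (78.0×10³)(5.2⁴)/(8·59.0³·1.5) = 23.14 → N_a = 23
Actual rate k = Gd⁴/(8D³·23) = 1.5092 N/mm
Working load F = kδ = 1.5092·35 = 52.82 N
C = 59.0/5.2 = 11.3462; K_W = (4C−1)/(4C−4)+0.615/C = 1.1267
τ_max = K_W·8FD/(πd³) = 1.1267·56.44 = 63.59 MPa
τ_max ≤ 86.7 MPa → acceptable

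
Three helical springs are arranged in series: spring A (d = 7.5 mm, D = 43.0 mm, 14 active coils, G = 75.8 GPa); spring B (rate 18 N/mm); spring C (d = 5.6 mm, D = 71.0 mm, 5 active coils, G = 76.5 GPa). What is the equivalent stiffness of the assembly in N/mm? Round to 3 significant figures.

3.53 N/mm

k_A = Gd⁴/(8D³N_a) = (75.8×10³)(7.5⁴)/(8·43.0³·14) = 26.933 N/mm
k_C = Gd⁴/(8D³N_a) = (76.5×10³)(5.6⁴)/(8·71.0³·5) = 5.2551 N/mm
Series: 1/k_eq = 1/26.933 + 1/18 + 1/5.2551 = 0.28298; k_eq = 3.5339 N/mm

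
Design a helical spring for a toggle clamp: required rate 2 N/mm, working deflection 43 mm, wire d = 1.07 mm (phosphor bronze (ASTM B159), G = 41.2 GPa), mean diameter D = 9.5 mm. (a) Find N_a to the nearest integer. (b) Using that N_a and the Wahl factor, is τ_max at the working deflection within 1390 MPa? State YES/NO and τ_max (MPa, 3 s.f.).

(a) 4 coils; (b) NO, τ_max = 1950 MPa

N_a = Gd⁴/(8D³k) = (41.2×10³)(1.07⁴)/(8·9.5³·2) = 3.937 → N_a = 4
Actual rate k = Gd⁴/(8D³·4) = 1.9684 N/mm
Working load F = kδ = 1.9684·43 = 84.641 N
C = 9.5/1.07 = 8.8785; K_W = (4C−1)/(4C−4)+0.615/C = 1.1645
τ_max = K_W·8FD/(πd³) = 1.1645·1671.4 = 1946.3 MPa
τ_max > 1390 MPa → exceeds allowable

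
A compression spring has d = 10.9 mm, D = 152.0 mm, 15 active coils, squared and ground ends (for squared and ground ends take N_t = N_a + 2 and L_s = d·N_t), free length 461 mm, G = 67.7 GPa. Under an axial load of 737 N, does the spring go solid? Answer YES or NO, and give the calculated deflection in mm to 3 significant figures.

YES, δ = 325 mm

k = Gd⁴/(8D³N_a) = (67.7×10³)(10.9⁴)/(8·152.0³·15) = 2.2677 N/mm
N_t = 17; L_s = 10.9·17 = 185.3 mm; δ_solid = L₀ − L_s = 461 − 185.3 = 275.7 mm
δ = F/k = 737/2.2677 = 325 mm
δ ≥ δ_solid → spring goes solid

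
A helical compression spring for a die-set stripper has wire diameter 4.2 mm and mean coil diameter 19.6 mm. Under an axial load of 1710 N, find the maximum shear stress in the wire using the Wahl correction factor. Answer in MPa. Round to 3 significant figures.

Spring index C = D/d = 19.6/4.2 = 4.6667
K_W = (4C−1)/(4C−4) + 0.615/C = 17.667/14.667 + 0.1318 = 1.3363
τ₀ = 8FD/(πd³) = 8·1710·19.6/(π·4.2³) = 268128/232.75 = 1152 MPa
τ_max = K·τ₀ = 1.3363 × 1152 = 1539.4 MPa

1540 MPa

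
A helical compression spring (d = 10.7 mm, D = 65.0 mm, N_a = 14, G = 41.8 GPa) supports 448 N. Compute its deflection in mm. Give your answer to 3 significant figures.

25.1 mm

k = Gd⁴/(8D³N_a) = (41.8×10³)(10.7⁴)/(8·65.0³·14) = 17.814 N/mm
δ = F/k = 448 / 17.814 = 25.149 mm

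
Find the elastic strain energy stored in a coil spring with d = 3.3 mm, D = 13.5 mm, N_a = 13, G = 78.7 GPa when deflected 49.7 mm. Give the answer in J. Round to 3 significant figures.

45.0 J

k = Gd⁴/(8D³N_a) = (78.7×10³)(3.3⁴)/(8·13.5³·13) = 36.475 N/mm
U = ½kδ² = 0.5 × 36.475 × 49.7² = 45048 N·mm = 45.048 J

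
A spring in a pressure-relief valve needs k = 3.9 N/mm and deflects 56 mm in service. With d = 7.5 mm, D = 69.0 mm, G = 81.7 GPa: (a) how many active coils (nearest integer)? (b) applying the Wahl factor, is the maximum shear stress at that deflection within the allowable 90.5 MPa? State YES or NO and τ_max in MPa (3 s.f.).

(a) 25 coils; (b) NO, τ_max = 106 MPa

N_a = Gd⁴/(8D³k) = (81.7×10³)(7.5⁴)/(8·69.0³·3.9) = 25.22 → N_a = 25
Actual rate k = Gd⁴/(8D³·25) = 3.9345 N/mm
Working load F = kδ = 3.9345·56 = 220.33 N
C = 69.0/7.5 = 9.2000; K_W = (4C−1)/(4C−4)+0.615/C = 1.1583
τ_max = K_W·8FD/(πd³) = 1.1583·91.766 = 106.29 MPa
τ_max > 90.5 MPa → exceeds allowable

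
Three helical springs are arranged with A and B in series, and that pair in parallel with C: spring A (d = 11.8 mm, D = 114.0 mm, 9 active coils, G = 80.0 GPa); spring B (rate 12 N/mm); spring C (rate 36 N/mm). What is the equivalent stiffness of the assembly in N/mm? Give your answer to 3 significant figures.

42.6 N/mm

k_A = Gd⁴/(8D³N_a) = (80.0×10³)(11.8⁴)/(8·114.0³·9) = 14.54 N/mm
Springs A,B series: k_AB = 1/(1/14.54+1/12) = 6.5743 N/mm; parallel with C: k_eq = 6.5743+36 = 42.574 N/mm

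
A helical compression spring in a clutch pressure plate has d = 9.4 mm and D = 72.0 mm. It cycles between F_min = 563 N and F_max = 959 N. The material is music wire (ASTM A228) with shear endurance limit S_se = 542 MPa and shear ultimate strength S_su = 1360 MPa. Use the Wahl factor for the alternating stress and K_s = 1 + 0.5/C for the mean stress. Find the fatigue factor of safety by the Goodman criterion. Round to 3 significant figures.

4.39

C = D/d = 72.0/9.4 = 7.6596; K_W = (4C−1)/(4C−4)+0.615/C = 1.1929; K_s = 1+0.5/C = 1.0653
F_a = (F_max−F_min)/2 = 198 N; F_m = (F_max+F_min)/2 = 761 N
τ_a = K_W·8F_aD/(πd³) = 1.1929 × 43.707 = 52.139 MPa
τ_m = K_s·8F_mD/(πd³) = 1.0653 × 167.99 = 178.95 MPa
Goodman: 1/n_f = τ_a/S_se + τ_m/S_su = 52.139/542 + 178.95/1360 = 0.09620 + 0.13158 = 0.22778
n_f = 1/0.22778 = 4.39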